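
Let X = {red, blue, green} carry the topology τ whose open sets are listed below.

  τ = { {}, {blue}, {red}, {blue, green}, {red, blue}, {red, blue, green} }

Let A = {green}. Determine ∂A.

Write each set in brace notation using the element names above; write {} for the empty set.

{green}

open subsets of A: {}; so int(A) = {}
closure: X∖int(X∖A) = X∖{red, blue} = {green}
∂A = {green} minus {} = {green}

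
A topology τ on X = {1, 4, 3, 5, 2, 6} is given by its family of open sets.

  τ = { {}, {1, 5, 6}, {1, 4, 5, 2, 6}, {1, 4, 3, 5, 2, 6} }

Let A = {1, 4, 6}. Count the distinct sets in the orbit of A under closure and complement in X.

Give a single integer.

4

closure: X∖int(X∖A) = X∖{} = {1, 4, 3, 5, 2, 6}
Let k=closure and c=complement:
  1. A     = {1, 4, 6}
  2. kA    = {1, 4, 3, 5, 2, 6}
  3. cA    = {3, 5, 2}
  4. ckA   = {}
— saturated at 4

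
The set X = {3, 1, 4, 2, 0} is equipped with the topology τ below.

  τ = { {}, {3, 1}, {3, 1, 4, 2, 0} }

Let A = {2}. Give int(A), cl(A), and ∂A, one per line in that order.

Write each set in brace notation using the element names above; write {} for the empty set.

int(A) = {}
cl(A)  = {4, 2, 0}
∂A     = {4, 2, 0}

open subsets of A: {}; so int(A) = {}
closure: X∖int(X∖A) = X∖{3, 1} = {4, 2, 0}
∂A = {4, 2, 0} minus {} = {4, 2, 0}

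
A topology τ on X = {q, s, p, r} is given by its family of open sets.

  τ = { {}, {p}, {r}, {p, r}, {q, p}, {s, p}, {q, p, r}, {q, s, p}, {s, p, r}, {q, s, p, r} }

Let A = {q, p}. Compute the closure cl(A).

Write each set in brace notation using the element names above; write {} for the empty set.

{q, s, p}

X∖A={s, r}, int(X∖A)={r}, hence cl(A)={q, s, p}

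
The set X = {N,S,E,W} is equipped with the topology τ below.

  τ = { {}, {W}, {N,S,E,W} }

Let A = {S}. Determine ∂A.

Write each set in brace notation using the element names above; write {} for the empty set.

interior: largest open inside A is {} (from {})
cl via duality: int({N,E,W}) = {W}, so X∖{W} = {N,S,E}
cl∖int = {N,S,E}

{N,S,E}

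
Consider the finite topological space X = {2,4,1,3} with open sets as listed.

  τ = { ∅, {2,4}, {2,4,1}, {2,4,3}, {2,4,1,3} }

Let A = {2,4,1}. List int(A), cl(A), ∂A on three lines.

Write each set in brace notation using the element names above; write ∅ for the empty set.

opens ⊆ A: ∅, {2,4}, {2,4,1}; union → int = {2,4,1}
complement {3}; its interior ∅; cl(A) = X∖∅ = {2,4,1,3}
boundary = {2,4,1,3} ∖ {2,4,1} = {3}

int(A) = {2,4,1}
cl(A)  = {2,4,1,3}
∂A     = {3}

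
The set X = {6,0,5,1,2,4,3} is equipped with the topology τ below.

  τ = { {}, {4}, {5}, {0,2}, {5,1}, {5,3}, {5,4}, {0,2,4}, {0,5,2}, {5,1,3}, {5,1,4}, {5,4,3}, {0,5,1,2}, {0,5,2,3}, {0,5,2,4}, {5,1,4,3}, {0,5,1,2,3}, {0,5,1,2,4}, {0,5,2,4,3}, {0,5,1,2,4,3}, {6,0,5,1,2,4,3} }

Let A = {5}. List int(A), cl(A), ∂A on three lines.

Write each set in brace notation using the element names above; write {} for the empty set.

U open, U⊆A: {}, {5}. int(A) = ⋃ = {5}
X∖A={6,0,1,2,4,3}, int(X∖A)={0,2,4}, hence cl(A)={6,5,1,3}
∂A: remove int from cl → {6,1,3}

int(A) = {5}
cl(A)  = {6,5,1,3}
∂A     = {6,1,3}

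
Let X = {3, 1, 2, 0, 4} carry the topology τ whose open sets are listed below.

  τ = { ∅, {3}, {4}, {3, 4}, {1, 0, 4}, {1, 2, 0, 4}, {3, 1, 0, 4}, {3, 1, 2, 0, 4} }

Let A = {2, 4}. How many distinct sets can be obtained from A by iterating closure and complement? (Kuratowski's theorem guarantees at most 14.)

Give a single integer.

6

complement {3, 1, 0}; its interior {3}; cl(A) = X∖{3} = {1, 2, 0, 4}
With k = closure, c = complement:
  1. A     = {2, 4}
  2. kA    = {1, 2, 0, 4}
  3. cA    = {3, 1, 0}
  4. ckA   = {3}
  5. kcA   = {3, 1, 2, 0}
  6. ckcA  = {4}
k, c of each give nothing new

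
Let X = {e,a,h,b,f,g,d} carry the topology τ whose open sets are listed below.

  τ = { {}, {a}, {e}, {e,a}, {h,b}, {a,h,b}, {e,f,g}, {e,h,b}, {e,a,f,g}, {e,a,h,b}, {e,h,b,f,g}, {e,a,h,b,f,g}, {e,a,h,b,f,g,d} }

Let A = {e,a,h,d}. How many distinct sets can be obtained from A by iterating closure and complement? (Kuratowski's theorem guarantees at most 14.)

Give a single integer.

cl via duality: int({b,f,g}) = {}, so X∖{} = {e,a,h,b,f,g,d}
Write k for closure, c for complement:
  1. A     = {e,a,h,d}
  2. kA    = {e,a,h,b,f,g,d}
  3. cA    = {b,f,g}
  4. ckA   = {}
  5. kcA   = {h,b,f,g,d}
  6. ckcA  = {e,a}
  7. kckcA = {e,a,f,g,d}
  8. ckckcA = {h,b}
  9. kckckcA = {h,b,d}
  10. ckckckcA = {e,a,f,g}
applying k or c yields no new set

10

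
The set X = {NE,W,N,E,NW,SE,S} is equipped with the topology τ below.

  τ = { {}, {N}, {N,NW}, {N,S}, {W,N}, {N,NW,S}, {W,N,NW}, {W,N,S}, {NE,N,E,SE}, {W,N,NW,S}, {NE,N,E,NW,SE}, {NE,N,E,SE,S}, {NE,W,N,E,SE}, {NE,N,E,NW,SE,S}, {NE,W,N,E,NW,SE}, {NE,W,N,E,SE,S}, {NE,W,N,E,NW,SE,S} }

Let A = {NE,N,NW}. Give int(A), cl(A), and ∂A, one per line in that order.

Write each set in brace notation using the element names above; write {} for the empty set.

open subsets of A: {}, {N}, {N,NW}; so int(A) = {N,NW}
closure: X∖int(X∖A) = X∖{} = {NE,W,N,E,NW,SE,S}
∂A = {NE,W,N,E,NW,SE,S} minus {N,NW} = {NE,W,E,SE,S}

int(A) = {N,NW}
cl(A)  = {NE,W,N,E,NW,SE,S}
∂A     = {NE,W,E,SE,S}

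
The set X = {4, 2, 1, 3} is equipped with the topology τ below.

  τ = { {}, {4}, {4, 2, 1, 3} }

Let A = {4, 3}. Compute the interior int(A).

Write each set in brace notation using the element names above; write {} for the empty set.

{4}

open subsets of A: {}, {4}; so int(A) = {4}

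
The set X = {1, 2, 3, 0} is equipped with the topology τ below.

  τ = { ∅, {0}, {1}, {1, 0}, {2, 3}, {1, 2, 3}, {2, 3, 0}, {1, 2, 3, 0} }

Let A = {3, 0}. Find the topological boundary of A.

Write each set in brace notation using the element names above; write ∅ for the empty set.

open subsets of A: ∅, {0}; so int(A) = {0}
closure: X∖int(X∖A) = X∖{1} = {2, 3, 0}
∂A = {2, 3, 0} minus {0} = {2, 3}

{2, 3}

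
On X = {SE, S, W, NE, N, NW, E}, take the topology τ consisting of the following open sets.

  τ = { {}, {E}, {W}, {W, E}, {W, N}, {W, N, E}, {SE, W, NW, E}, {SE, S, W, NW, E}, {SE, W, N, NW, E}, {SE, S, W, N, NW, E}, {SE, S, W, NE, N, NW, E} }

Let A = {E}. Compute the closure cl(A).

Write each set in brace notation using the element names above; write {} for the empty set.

complement {SE, S, W, NE, N, NW}; its interior {W, N}; cl(A) = X∖{W, N} = {SE, S, NE, NW, E}

{SE, S, NE, NW, E}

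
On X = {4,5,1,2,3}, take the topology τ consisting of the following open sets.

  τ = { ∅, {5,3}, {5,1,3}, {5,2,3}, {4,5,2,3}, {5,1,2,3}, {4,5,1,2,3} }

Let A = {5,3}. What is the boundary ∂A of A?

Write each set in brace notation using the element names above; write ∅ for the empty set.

open subsets of A: ∅, {5,3}; so int(A) = {5,3}
closure: X∖int(X∖A) = X∖∅ = {4,5,1,2,3}
∂A = {4,5,1,2,3} minus {5,3} = {4,1,2}

{4,1,2}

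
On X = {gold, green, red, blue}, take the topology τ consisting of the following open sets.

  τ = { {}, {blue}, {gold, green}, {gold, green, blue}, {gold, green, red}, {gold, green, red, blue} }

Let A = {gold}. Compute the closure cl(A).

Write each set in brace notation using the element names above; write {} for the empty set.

complement {green, red, blue}; its interior {blue}; cl(A) = X∖{blue} = {gold, green, red}

{gold, green, red}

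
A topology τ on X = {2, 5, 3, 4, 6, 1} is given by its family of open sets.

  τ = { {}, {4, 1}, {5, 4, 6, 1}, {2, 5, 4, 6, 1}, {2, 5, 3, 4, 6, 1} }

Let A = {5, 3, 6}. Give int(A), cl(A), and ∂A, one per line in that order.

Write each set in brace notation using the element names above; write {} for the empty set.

int(A) = {}
cl(A)  = {2, 5, 3, 6}
∂A     = {2, 5, 3, 6}

opens ⊆ A: {}; union → int = {}
complement {2, 4, 1}; its interior {4, 1}; cl(A) = X∖{4, 1} = {2, 5, 3, 6}
boundary = {2, 5, 3, 6} ∖ {} = {2, 5, 3, 6}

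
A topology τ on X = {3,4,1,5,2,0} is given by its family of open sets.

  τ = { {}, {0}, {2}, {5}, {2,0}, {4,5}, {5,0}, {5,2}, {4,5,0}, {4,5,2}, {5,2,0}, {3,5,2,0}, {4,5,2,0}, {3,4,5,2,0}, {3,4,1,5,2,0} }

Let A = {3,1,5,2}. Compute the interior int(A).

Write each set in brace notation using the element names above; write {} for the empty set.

U open, U⊆A: {}, {2}, {5}, {5,2}. int(A) = ⋃ = {5,2}

{5,2}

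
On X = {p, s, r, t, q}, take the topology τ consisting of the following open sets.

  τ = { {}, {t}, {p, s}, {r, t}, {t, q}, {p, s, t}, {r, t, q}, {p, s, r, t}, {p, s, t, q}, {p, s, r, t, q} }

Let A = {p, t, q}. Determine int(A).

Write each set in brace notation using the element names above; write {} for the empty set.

{t, q}

open subsets of A: {}, {t}, {t, q}; so int(A) = {t, q}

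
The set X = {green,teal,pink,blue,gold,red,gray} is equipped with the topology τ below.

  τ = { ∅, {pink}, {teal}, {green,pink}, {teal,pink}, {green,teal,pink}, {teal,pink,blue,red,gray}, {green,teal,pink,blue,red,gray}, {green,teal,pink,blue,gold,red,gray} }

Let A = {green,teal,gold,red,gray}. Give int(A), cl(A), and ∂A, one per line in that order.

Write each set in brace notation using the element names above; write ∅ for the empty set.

interior: largest open inside A is {teal} (from ∅, {teal})
cl via duality: int({pink,blue}) = {pink}, so X∖{pink} = {green,teal,blue,gold,red,gray}
cl∖int = {green,blue,gold,red,gray}

int(A) = {teal}
cl(A)  = {green,teal,blue,gold,red,gray}
∂A     = {green,blue,gold,red,gray}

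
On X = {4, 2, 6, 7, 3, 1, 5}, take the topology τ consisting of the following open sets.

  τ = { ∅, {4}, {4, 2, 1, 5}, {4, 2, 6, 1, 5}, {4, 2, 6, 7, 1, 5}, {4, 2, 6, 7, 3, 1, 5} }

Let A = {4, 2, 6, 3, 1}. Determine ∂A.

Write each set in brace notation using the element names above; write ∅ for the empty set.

opens ⊆ A: ∅, {4}; union → int = {4}
complement {7, 5}; its interior ∅; cl(A) = X∖∅ = {4, 2, 6, 7, 3, 1, 5}
boundary = {4, 2, 6, 7, 3, 1, 5} ∖ {4} = {2, 6, 7, 3, 1, 5}

{2, 6, 7, 3, 1, 5}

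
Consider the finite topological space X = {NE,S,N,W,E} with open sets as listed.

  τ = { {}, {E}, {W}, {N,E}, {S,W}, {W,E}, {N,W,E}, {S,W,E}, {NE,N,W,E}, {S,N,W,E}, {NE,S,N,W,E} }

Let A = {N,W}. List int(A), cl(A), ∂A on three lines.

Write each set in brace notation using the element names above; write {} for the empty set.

int(A) = {W}
cl(A)  = {NE,S,N,W}
∂A     = {NE,S,N}

open subsets of A: {}, {W}; so int(A) = {W}
closure: X∖int(X∖A) = X∖{E} = {NE,S,N,W}
∂A = {NE,S,N,W} minus {W} = {NE,S,N}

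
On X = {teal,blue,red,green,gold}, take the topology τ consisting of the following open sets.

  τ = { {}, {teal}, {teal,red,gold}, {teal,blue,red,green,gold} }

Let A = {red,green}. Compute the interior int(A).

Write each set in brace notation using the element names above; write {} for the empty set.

U open, U⊆A: {}. int(A) = ⋃ = {}

{}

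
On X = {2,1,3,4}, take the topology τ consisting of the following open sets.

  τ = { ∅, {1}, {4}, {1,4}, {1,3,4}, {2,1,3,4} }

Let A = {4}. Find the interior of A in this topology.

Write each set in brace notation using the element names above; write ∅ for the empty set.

U open, U⊆A: ∅, {4}. int(A) = ⋃ = {4}

{4}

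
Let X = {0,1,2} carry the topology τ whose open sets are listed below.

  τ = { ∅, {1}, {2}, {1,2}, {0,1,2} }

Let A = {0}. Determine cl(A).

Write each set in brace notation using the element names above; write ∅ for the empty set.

cl via duality: int({1,2}) = {1,2}, so X∖{1,2} = {0}

{0}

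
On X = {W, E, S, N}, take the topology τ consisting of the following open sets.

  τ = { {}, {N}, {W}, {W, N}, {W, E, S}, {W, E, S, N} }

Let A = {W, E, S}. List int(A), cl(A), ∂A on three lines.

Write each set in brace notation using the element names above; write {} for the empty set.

int(A) = {W, E, S}
cl(A)  = {W, E, S}
∂A     = {}

interior: largest open inside A is {W, E, S} (from {}, {W}, {W, E, S})
cl via duality: int({N}) = {N}, so X∖{N} = {W, E, S}
cl∖int = {}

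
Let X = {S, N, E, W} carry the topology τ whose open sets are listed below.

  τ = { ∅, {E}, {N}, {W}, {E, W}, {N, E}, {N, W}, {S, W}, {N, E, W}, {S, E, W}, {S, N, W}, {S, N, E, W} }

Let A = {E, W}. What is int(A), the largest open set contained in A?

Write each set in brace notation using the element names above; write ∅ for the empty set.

open subsets of A: ∅, {E}, {W}, {E, W}; so int(A) = {E, W}

{E, W}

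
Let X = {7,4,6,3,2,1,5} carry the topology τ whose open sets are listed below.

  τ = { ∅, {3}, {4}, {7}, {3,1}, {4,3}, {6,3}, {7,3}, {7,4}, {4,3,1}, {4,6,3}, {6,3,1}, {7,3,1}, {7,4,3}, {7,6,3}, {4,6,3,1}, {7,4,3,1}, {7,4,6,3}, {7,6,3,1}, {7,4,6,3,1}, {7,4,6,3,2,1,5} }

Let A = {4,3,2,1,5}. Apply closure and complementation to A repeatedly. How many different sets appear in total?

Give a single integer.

8

X∖A={7,6}, int(X∖A)={7}, hence cl(A)={4,6,3,2,1,5}
Orbit (k=closure, c=complement):
  1. A     = {4,3,2,1,5}
  2. kA    = {4,6,3,2,1,5}
  3. cA    = {7,6}
  4. ckA   = {7}
  5. kcA   = {7,6,2,5}
  6. kckA  = {7,2,5}
  7. ckcA  = {4,3,1}
  8. ckckA = {4,6,3,1}
(closed under both — stop)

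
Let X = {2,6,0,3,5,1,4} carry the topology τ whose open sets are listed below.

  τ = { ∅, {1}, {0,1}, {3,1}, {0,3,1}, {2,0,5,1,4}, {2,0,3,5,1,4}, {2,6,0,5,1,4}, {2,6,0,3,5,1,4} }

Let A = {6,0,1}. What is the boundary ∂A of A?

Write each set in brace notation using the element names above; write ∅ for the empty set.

interior: largest open inside A is {0,1} (from ∅, {1}, {0,1})
cl via duality: int({2,3,5,4}) = ∅, so X∖∅ = {2,6,0,3,5,1,4}
cl∖int = {2,6,3,5,4}

{2,6,3,5,4}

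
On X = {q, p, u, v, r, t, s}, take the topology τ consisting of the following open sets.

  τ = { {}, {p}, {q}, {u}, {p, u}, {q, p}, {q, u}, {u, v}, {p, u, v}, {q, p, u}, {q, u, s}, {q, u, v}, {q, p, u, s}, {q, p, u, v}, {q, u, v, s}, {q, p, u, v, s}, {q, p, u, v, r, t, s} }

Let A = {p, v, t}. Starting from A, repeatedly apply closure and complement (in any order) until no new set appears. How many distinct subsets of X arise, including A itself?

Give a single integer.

8

X∖A={q, u, r, s}, int(X∖A)={q, u, s}, hence cl(A)={p, v, r, t}
Orbit (k=closure, c=complement):
  1. A     = {p, v, t}
  2. kA    = {p, v, r, t}
  3. cA    = {q, u, r, s}
  4. ckA   = {q, u, s}
  5. kcA   = {q, u, v, r, t, s}
  6. ckcA  = {p}
  7. kckcA = {p, r, t}
  8. ckckcA = {q, u, v, s}
(closed under both — stop)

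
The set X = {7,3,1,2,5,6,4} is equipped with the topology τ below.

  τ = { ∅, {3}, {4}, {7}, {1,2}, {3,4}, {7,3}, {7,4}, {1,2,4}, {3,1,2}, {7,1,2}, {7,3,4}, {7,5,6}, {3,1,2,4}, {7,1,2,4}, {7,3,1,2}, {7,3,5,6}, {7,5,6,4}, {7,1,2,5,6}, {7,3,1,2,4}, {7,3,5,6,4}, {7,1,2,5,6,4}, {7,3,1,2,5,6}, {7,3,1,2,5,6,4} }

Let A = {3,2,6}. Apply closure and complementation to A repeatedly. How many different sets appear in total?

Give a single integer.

8

cl via duality: int({7,1,5,4}) = {7,4}, so X∖{7,4} = {3,1,2,5,6}
Write k for closure, c for complement:
  1. A     = {3,2,6}
  2. kA    = {3,1,2,5,6}
  3. cA    = {7,1,5,4}
  4. ckA   = {7,4}
  5. kcA   = {7,1,2,5,6,4}
  6. kckA  = {7,5,6,4}
  7. ckcA  = {3}
  8. ckckA = {3,1,2}
applying k or c yields no new set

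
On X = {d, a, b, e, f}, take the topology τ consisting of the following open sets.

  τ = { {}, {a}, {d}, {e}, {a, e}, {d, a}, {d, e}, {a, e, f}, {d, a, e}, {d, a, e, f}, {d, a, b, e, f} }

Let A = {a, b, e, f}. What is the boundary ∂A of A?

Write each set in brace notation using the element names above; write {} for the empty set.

{b}

interior: largest open inside A is {a, e, f} (from {}, {e}, {a}, {a, e}, {a, e, f})
cl via duality: int({d}) = {d}, so X∖{d} = {a, b, e, f}
cl∖int = {b}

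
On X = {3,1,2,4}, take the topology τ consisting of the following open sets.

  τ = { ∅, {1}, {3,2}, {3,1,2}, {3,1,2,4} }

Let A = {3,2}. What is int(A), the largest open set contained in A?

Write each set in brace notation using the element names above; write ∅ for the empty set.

{3,2}

open subsets of A: ∅, {3,2}; so int(A) = {3,2}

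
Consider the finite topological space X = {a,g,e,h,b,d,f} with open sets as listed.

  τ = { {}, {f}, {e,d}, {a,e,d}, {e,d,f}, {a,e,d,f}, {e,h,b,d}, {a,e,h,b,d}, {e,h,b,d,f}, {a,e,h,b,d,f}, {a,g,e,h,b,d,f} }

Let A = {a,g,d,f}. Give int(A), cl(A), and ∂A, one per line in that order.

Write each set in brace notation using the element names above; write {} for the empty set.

open subsets of A: {}, {f}; so int(A) = {f}
closure: X∖int(X∖A) = X∖{} = {a,g,e,h,b,d,f}
∂A = {a,g,e,h,b,d,f} minus {f} = {a,g,e,h,b,d}

int(A) = {f}
cl(A)  = {a,g,e,h,b,d,f}
∂A     = {a,g,e,h,b,d}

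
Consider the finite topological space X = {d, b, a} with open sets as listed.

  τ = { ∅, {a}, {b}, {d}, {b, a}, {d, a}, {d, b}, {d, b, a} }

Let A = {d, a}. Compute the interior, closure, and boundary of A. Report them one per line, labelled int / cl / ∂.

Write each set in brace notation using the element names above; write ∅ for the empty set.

opens ⊆ A: ∅, {d}, {a}, {d, a}; union → int = {d, a}
complement {b}; its interior {b}; cl(A) = X∖{b} = {d, a}
boundary = {d, a} ∖ {d, a} = ∅

int(A) = {d, a}
cl(A)  = {d, a}
∂A     = ∅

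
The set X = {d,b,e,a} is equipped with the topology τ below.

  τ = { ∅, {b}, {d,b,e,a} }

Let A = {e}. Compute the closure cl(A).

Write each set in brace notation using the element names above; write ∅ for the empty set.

X∖A={d,b,a}, int(X∖A)={b}, hence cl(A)={d,e,a}

{d,e,a}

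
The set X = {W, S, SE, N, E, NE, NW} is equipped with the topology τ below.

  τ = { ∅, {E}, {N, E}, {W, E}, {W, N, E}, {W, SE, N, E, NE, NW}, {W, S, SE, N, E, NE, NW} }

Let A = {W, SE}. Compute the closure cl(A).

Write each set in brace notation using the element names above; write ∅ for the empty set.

cl via duality: int({S, N, E, NE, NW}) = {N, E}, so X∖{N, E} = {W, S, SE, NE, NW}

{W, S, SE, NE, NW}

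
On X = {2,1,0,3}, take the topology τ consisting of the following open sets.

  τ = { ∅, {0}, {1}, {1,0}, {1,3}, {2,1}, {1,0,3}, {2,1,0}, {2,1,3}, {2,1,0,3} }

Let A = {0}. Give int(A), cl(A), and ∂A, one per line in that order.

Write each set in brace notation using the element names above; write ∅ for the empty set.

interior: largest open inside A is {0} (from ∅, {0})
cl via duality: int({2,1,3}) = {2,1,3}, so X∖{2,1,3} = {0}
cl∖int = ∅

int(A) = {0}
cl(A)  = {0}
∂A     = ∅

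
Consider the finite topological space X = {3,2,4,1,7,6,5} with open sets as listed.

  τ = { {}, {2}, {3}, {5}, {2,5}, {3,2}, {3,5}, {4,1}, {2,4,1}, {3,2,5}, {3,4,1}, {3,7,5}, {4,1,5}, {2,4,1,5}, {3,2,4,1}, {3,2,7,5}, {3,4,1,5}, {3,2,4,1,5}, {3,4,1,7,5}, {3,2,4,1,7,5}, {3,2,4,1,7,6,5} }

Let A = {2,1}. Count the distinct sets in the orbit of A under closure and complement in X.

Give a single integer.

complement {3,4,7,6,5}; its interior {3,7,5}; cl(A) = X∖{3,7,5} = {2,4,1,6}
With k = closure, c = complement:
  1. A     = {2,1}
  2. kA    = {2,4,1,6}
  3. cA    = {3,4,7,6,5}
  4. ckA   = {3,7,5}
  5. kcA   = {3,4,1,7,6,5}
  6. kckA  = {3,7,6,5}
  7. ckcA  = {2}
  8. ckckA = {2,4,1}
  9. kckcA = {2,6}
  10. ckckcA = {3,4,1,7,5}
k, c of each give nothing new

10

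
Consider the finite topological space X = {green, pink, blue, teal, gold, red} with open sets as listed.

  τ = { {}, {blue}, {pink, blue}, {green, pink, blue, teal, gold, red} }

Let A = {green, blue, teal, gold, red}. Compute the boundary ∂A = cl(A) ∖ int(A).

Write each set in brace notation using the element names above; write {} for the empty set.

interior: largest open inside A is {blue} (from {}, {blue})
cl via duality: int({pink}) = {}, so X∖{} = {green, pink, blue, teal, gold, red}
cl∖int = {green, pink, teal, gold, red}

{green, pink, teal, gold, red}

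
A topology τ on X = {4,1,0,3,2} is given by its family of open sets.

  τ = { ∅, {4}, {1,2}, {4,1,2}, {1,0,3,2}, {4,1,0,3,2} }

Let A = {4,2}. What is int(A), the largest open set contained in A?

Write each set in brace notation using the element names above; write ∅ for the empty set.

opens ⊆ A: ∅, {4}; union → int = {4}

{4}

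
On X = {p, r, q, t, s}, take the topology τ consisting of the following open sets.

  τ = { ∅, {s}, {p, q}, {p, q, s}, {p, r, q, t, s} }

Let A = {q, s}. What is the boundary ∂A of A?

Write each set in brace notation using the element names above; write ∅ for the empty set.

interior: largest open inside A is {s} (from ∅, {s})
cl via duality: int({p, r, t}) = ∅, so X∖∅ = {p, r, q, t, s}
cl∖int = {p, r, q, t}

{p, r, q, t}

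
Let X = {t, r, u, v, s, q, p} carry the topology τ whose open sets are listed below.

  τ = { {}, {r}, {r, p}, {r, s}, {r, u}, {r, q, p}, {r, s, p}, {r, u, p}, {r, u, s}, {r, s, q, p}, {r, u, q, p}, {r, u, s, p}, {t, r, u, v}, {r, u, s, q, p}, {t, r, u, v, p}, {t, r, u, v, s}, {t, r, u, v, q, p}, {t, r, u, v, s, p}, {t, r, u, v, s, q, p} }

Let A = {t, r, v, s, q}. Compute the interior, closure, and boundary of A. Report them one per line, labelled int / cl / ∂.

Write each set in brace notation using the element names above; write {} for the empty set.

int(A) = {r, s}
cl(A)  = {t, r, u, v, s, q, p}
∂A     = {t, u, v, q, p}

open subsets of A: {}, {r}, {r, s}; so int(A) = {r, s}
closure: X∖int(X∖A) = X∖{} = {t, r, u, v, s, q, p}
∂A = {t, r, u, v, s, q, p} minus {r, s} = {t, u, v, q, p}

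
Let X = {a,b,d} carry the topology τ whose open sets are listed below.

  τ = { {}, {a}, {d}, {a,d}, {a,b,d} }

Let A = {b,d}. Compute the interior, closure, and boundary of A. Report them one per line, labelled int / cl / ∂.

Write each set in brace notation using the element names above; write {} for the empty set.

U open, U⊆A: {}, {d}. int(A) = ⋃ = {d}
X∖A={a}, int(X∖A)={a}, hence cl(A)={b,d}
∂A: remove int from cl → {b}

int(A) = {d}
cl(A)  = {b,d}
∂A     = {b}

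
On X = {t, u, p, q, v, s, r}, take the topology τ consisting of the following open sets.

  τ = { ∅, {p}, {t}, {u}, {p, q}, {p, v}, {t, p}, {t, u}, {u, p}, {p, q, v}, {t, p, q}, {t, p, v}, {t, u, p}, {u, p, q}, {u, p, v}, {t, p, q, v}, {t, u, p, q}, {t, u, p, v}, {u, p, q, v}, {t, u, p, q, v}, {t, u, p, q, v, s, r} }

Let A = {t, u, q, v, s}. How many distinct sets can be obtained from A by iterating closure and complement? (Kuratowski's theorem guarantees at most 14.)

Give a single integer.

closure: X∖int(X∖A) = X∖{p} = {t, u, q, v, s, r}
Let k=closure and c=complement:
  1. A     = {t, u, q, v, s}
  2. kA    = {t, u, q, v, s, r}
  3. cA    = {p, r}
  4. ckA   = {p}
  5. kcA   = {p, q, v, s, r}
  6. ckcA  = {t, u}
  7. kckcA = {t, u, s, r}
  8. ckckcA = {p, q, v}
— saturated at 8

8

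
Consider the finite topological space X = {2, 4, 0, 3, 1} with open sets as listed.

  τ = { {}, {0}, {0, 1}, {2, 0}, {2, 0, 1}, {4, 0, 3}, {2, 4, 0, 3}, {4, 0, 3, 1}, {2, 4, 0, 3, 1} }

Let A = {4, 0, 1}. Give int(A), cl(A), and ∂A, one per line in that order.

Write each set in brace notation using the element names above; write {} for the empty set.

open subsets of A: {}, {0}, {0, 1}; so int(A) = {0, 1}
closure: X∖int(X∖A) = X∖{} = {2, 4, 0, 3, 1}
∂A = {2, 4, 0, 3, 1} minus {0, 1} = {2, 4, 3}

int(A) = {0, 1}
cl(A)  = {2, 4, 0, 3, 1}
∂A     = {2, 4, 3}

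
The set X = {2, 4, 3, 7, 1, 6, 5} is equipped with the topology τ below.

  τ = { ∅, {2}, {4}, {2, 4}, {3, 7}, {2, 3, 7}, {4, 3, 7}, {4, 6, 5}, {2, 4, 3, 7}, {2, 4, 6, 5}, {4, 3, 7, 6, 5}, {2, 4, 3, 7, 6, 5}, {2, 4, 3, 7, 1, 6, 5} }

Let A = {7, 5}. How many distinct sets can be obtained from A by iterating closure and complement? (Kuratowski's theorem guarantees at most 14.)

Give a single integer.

X∖A={2, 4, 3, 1, 6}, int(X∖A)={2, 4}, hence cl(A)={3, 7, 1, 6, 5}
Orbit (k=closure, c=complement):
  1. A     = {7, 5}
  2. kA    = {3, 7, 1, 6, 5}
  3. cA    = {2, 4, 3, 1, 6}
  4. ckA   = {2, 4}
  5. kcA   = {2, 4, 3, 7, 1, 6, 5}
  6. kckA  = {2, 4, 1, 6, 5}
  7. ckcA  = ∅
  8. ckckA = {3, 7}
  9. kckckA = {3, 7, 1}
  10. ckckckA = {2, 4, 6, 5}
(closed under both — stop)

10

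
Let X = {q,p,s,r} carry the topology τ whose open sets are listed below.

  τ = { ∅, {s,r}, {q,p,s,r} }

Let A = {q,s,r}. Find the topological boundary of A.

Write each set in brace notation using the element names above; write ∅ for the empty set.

{q,p}

U open, U⊆A: ∅, {s,r}. int(A) = ⋃ = {s,r}
X∖A={p}, int(X∖A)=∅, hence cl(A)={q,p,s,r}
∂A: remove int from cl → {q,p}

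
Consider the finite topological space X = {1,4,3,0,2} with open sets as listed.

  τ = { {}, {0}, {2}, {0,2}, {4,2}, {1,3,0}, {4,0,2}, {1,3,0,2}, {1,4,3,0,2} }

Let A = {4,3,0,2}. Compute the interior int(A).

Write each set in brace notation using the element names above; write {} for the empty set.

U open, U⊆A: {}, {0}, {2}, {0,2}, {4,2}, {4,0,2}. int(A) = ⋃ = {4,0,2}

{4,0,2}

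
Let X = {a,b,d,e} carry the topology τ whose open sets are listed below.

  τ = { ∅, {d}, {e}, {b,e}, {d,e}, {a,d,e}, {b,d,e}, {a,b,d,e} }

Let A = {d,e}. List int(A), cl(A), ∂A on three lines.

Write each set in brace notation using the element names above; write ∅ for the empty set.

int(A) = {d,e}
cl(A)  = {a,b,d,e}
∂A     = {a,b}

open subsets of A: ∅, {e}, {d}, {d,e}; so int(A) = {d,e}
closure: X∖int(X∖A) = X∖∅ = {a,b,d,e}
∂A = {a,b,d,e} minus {d,e} = {a,b}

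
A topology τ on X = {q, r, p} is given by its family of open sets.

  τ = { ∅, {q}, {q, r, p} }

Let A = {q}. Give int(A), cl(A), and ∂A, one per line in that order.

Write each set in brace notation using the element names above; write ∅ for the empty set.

int(A) = {q}
cl(A)  = {q, r, p}
∂A     = {r, p}

open subsets of A: ∅, {q}; so int(A) = {q}
closure: X∖int(X∖A) = X∖∅ = {q, r, p}
∂A = {q, r, p} minus {q} = {r, p}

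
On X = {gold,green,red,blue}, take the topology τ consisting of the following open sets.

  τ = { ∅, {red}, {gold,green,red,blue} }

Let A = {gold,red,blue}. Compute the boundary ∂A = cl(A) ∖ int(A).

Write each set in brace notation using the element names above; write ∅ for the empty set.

{gold,green,blue}

open subsets of A: ∅, {red}; so int(A) = {red}
closure: X∖int(X∖A) = X∖∅ = {gold,green,red,blue}
∂A = {gold,green,red,blue} minus {red} = {gold,green,blue}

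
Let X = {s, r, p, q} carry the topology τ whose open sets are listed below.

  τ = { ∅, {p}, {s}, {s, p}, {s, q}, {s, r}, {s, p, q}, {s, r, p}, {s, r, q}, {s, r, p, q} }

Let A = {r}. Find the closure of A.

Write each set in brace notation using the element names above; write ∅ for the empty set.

closure: X∖int(X∖A) = X∖{s, p, q} = {r}

{r}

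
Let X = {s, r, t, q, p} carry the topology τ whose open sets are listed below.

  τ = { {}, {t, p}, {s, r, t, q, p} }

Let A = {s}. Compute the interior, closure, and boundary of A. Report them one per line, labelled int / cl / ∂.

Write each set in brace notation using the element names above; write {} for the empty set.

U open, U⊆A: {}. int(A) = ⋃ = {}
X∖A={r, t, q, p}, int(X∖A)={t, p}, hence cl(A)={s, r, q}
∂A: remove int from cl → {s, r, q}

int(A) = {}
cl(A)  = {s, r, q}
∂A     = {s, r, q}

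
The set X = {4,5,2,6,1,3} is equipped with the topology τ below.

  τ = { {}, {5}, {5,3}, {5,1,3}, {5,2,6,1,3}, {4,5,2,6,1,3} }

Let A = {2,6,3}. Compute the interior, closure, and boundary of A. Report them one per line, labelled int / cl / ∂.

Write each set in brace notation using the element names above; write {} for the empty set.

int(A) = {}
cl(A)  = {4,2,6,1,3}
∂A     = {4,2,6,1,3}

open subsets of A: {}; so int(A) = {}
closure: X∖int(X∖A) = X∖{5} = {4,2,6,1,3}
∂A = {4,2,6,1,3} minus {} = {4,2,6,1,3}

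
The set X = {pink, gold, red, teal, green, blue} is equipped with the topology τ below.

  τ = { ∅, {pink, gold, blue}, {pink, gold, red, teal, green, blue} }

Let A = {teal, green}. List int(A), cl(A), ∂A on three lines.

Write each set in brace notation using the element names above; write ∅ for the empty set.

int(A) = ∅
cl(A)  = {red, teal, green}
∂A     = {red, teal, green}

interior: largest open inside A is ∅ (from ∅)
cl via duality: int({pink, gold, red, blue}) = {pink, gold, blue}, so X∖{pink, gold, blue} = {red, teal, green}
cl∖int = {red, teal, green}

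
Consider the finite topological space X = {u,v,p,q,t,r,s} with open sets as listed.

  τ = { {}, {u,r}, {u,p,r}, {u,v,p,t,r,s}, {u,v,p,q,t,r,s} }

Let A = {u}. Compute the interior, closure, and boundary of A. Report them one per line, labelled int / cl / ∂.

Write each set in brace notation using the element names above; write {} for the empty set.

U open, U⊆A: {}. int(A) = ⋃ = {}
X∖A={v,p,q,t,r,s}, int(X∖A)={}, hence cl(A)={u,v,p,q,t,r,s}
∂A: remove int from cl → {u,v,p,q,t,r,s}

int(A) = {}
cl(A)  = {u,v,p,q,t,r,s}
∂A     = {u,v,p,q,t,r,s}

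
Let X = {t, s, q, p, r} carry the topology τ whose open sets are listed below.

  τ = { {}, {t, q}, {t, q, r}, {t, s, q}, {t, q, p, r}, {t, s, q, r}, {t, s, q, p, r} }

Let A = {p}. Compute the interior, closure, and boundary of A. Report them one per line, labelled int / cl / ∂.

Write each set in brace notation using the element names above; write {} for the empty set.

interior: largest open inside A is {} (from {})
cl via duality: int({t, s, q, r}) = {t, s, q, r}, so X∖{t, s, q, r} = {p}
cl∖int = {p}

int(A) = {}
cl(A)  = {p}
∂A     = {p}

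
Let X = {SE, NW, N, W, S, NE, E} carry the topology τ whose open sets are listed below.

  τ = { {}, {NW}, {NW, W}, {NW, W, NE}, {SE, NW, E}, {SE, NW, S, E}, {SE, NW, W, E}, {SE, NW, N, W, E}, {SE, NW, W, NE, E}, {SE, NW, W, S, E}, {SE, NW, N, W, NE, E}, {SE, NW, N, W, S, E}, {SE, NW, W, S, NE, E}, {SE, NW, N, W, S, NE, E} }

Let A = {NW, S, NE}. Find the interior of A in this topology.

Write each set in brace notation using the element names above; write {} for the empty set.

{NW}

open subsets of A: {}, {NW}; so int(A) = {NW}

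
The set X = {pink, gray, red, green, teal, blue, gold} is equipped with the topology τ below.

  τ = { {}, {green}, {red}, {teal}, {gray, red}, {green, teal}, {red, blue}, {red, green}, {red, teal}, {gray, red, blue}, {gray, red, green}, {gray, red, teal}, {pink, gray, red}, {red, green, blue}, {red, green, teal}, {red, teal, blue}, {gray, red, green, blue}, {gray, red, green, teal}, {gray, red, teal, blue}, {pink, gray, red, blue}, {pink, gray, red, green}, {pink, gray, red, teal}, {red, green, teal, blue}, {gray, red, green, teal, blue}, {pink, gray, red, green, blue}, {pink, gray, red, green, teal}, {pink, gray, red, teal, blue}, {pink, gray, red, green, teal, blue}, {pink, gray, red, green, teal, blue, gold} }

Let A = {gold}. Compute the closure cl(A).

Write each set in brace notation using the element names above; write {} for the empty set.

{gold}

closure: X∖int(X∖A) = X∖{pink, gray, red, green, teal, blue} = {gold}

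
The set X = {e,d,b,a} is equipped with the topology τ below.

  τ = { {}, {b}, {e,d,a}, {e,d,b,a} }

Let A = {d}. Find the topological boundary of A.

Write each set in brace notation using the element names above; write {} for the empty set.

interior: largest open inside A is {} (from {})
cl via duality: int({e,b,a}) = {b}, so X∖{b} = {e,d,a}
cl∖int = {e,d,a}

{e,d,a}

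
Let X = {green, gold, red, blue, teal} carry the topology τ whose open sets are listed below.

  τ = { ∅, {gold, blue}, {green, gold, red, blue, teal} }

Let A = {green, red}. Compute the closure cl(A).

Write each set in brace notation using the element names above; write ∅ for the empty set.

{green, red, teal}

complement {gold, blue, teal}; its interior {gold, blue}; cl(A) = X∖{gold, blue} = {green, red, teal}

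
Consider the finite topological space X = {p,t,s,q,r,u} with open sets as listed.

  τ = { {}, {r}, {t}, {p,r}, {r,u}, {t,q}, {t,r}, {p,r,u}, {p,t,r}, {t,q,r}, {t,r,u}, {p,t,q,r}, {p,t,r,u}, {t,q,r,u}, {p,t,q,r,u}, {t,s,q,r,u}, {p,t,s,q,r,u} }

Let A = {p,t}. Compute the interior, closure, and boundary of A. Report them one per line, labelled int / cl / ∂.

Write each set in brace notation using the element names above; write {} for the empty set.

int(A) = {t}
cl(A)  = {p,t,s,q}
∂A     = {p,s,q}

U open, U⊆A: {}, {t}. int(A) = ⋃ = {t}
X∖A={s,q,r,u}, int(X∖A)={r,u}, hence cl(A)={p,t,s,q}
∂A: remove int from cl → {p,s,q}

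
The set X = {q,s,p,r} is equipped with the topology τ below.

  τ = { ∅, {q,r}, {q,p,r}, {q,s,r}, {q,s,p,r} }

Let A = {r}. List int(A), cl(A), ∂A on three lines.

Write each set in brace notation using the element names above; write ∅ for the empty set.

int(A) = ∅
cl(A)  = {q,s,p,r}
∂A     = {q,s,p,r}

opens ⊆ A: ∅; union → int = ∅
complement {q,s,p}; its interior ∅; cl(A) = X∖∅ = {q,s,p,r}
boundary = {q,s,p,r} ∖ ∅ = {q,s,p,r}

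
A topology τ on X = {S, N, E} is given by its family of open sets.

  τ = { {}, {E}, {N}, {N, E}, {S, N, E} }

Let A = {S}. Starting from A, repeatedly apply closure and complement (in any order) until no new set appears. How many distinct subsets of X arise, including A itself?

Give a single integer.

4

cl via duality: int({N, E}) = {N, E}, so X∖{N, E} = {S}
Write k for closure, c for complement:
  1. A     = {S}
  2. cA    = {N, E}
  3. kcA   = {S, N, E}
  4. ckcA  = {}
applying k or c yields no new set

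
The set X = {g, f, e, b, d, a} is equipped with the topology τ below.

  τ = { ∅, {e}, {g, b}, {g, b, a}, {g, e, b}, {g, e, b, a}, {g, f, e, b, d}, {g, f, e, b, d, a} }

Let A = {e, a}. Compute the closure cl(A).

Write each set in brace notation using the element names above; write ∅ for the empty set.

X∖A={g, f, b, d}, int(X∖A)={g, b}, hence cl(A)={f, e, d, a}

{f, e, d, a}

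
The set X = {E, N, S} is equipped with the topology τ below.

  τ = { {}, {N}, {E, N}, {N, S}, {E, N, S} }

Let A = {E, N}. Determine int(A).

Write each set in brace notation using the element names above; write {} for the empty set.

{E, N}

opens ⊆ A: {}, {N}, {E, N}; union → int = {E, N}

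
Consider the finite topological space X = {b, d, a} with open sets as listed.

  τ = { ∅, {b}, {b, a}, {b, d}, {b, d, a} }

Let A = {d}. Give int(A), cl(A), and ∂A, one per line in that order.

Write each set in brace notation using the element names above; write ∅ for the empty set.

int(A) = ∅
cl(A)  = {d}
∂A     = {d}

opens ⊆ A: ∅; union → int = ∅
complement {b, a}; its interior {b, a}; cl(A) = X∖{b, a} = {d}
boundary = {d} ∖ ∅ = {d}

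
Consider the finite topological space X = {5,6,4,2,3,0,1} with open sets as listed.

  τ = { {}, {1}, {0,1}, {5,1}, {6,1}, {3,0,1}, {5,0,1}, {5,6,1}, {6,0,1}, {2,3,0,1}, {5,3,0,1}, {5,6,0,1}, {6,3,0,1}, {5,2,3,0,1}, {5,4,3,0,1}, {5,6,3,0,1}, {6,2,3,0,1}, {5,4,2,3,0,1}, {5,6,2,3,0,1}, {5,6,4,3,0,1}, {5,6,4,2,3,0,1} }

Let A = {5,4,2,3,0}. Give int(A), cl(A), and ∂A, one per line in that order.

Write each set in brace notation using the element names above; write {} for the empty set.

U open, U⊆A: {}. int(A) = ⋃ = {}
X∖A={6,1}, int(X∖A)={6,1}, hence cl(A)={5,4,2,3,0}
∂A: remove int from cl → {5,4,2,3,0}

int(A) = {}
cl(A)  = {5,4,2,3,0}
∂A     = {5,4,2,3,0}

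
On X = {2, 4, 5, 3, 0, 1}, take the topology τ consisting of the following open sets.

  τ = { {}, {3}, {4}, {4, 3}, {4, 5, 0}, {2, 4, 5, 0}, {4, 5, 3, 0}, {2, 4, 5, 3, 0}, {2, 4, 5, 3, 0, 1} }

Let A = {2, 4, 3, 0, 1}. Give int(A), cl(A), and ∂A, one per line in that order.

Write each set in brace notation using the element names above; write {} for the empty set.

open subsets of A: {}, {4}, {3}, {4, 3}; so int(A) = {4, 3}
closure: X∖int(X∖A) = X∖{} = {2, 4, 5, 3, 0, 1}
∂A = {2, 4, 5, 3, 0, 1} minus {4, 3} = {2, 5, 0, 1}

int(A) = {4, 3}
cl(A)  = {2, 4, 5, 3, 0, 1}
∂A     = {2, 5, 0, 1}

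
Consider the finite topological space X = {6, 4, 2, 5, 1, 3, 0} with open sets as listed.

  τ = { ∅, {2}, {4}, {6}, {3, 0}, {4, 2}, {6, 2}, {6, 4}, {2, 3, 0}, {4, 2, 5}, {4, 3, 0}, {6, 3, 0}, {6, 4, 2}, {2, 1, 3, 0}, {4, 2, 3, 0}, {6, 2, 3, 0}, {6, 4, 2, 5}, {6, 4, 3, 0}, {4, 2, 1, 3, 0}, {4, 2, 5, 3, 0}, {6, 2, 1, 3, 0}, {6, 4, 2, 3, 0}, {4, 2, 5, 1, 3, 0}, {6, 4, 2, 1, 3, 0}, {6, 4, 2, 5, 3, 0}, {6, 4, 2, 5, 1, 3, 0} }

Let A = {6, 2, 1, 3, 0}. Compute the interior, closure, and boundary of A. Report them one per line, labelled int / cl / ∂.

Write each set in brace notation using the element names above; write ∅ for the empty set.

opens ⊆ A: ∅, {6}, {2}, {6, 2}, {3, 0}, {6, 3, 0}, {2, 3, 0}, {6, 2, 3, 0}, {2, 1, 3, 0}, {6, 2, 1, 3, 0}; union → int = {6, 2, 1, 3, 0}
complement {4, 5}; its interior {4}; cl(A) = X∖{4} = {6, 2, 5, 1, 3, 0}
boundary = {6, 2, 5, 1, 3, 0} ∖ {6, 2, 1, 3, 0} = {5}

int(A) = {6, 2, 1, 3, 0}
cl(A)  = {6, 2, 5, 1, 3, 0}
∂A     = {5}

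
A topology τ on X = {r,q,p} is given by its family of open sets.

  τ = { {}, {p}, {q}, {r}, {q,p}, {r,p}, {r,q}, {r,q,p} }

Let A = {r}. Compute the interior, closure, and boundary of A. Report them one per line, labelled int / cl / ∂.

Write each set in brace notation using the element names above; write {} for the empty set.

int(A) = {r}
cl(A)  = {r}
∂A     = {}

opens ⊆ A: {}, {r}; union → int = {r}
complement {q,p}; its interior {q,p}; cl(A) = X∖{q,p} = {r}
boundary = {r} ∖ {r} = {}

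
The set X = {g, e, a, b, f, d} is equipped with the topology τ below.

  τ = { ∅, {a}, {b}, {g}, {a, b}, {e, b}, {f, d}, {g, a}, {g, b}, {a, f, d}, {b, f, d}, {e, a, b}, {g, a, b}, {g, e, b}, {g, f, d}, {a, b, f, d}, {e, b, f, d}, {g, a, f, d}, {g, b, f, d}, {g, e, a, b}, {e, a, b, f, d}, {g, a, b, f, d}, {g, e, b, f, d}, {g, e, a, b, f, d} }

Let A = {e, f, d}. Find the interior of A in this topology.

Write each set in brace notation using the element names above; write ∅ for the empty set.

open subsets of A: ∅, {f, d}; so int(A) = {f, d}

{f, d}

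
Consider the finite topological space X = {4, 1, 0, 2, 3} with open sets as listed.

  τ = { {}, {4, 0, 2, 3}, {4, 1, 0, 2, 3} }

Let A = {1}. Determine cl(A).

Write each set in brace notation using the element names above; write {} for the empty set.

{1}

cl via duality: int({4, 0, 2, 3}) = {4, 0, 2, 3}, so X∖{4, 0, 2, 3} = {1}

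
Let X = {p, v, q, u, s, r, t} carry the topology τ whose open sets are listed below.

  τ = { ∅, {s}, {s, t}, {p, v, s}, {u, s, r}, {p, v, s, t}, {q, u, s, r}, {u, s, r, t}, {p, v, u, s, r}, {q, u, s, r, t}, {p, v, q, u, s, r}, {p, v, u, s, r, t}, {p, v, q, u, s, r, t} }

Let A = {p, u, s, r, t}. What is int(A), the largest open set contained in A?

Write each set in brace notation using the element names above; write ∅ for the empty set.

opens ⊆ A: ∅, {s}, {s, t}, {u, s, r}, {u, s, r, t}; union → int = {u, s, r, t}

{u, s, r, t}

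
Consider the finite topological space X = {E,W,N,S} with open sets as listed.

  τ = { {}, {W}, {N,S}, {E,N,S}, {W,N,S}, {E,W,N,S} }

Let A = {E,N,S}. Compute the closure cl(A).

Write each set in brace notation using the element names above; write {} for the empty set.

{E,N,S}

complement {W}; its interior {W}; cl(A) = X∖{W} = {E,N,S}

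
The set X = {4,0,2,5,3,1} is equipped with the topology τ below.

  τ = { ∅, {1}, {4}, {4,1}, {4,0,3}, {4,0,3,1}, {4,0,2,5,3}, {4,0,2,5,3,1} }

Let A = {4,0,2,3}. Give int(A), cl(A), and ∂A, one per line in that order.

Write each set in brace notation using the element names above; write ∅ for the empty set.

int(A) = {4,0,3}
cl(A)  = {4,0,2,5,3}
∂A     = {2,5}

open subsets of A: ∅, {4}, {4,0,3}; so int(A) = {4,0,3}
closure: X∖int(X∖A) = X∖{1} = {4,0,2,5,3}
∂A = {4,0,2,5,3} minus {4,0,3} = {2,5}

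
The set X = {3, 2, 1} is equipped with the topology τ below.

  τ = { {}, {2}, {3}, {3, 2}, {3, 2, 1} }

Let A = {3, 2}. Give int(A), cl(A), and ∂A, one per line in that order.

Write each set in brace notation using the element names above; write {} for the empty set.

U open, U⊆A: {}, {2}, {3}, {3, 2}. int(A) = ⋃ = {3, 2}
X∖A={1}, int(X∖A)={}, hence cl(A)={3, 2, 1}
∂A: remove int from cl → {1}

int(A) = {3, 2}
cl(A)  = {3, 2, 1}
∂A     = {1}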